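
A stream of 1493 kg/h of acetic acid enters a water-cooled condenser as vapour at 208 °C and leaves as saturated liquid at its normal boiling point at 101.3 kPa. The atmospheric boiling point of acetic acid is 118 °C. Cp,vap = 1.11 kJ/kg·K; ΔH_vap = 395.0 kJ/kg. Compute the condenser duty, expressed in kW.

Q_c = 205 kW

vapour 208→118 °C: -99.9 kJ/kg
condensation at 118 °C: -395 kJ/kg
Δh = -99.9 + -395 = -494.9 kJ/kg
Q = ṁ·Δh = 1493 kg/h × -494.9 kJ/kg = -738890 kJ/h
|Q| = 205.25 kW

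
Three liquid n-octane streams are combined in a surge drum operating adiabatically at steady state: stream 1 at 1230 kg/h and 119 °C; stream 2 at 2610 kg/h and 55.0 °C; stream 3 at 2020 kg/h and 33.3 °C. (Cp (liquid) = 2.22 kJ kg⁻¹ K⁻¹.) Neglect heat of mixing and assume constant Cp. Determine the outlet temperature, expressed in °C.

T_out = 61.0 °C

Energy balance with Q = 0: Σ ṁᵢCp,ᵢ(T_out − Tᵢ) = 0
T_out = Σ ṁᵢCp,ᵢTᵢ / Σ ṁᵢCp,ᵢ
      = 792950 / 13009 = 60.953 °C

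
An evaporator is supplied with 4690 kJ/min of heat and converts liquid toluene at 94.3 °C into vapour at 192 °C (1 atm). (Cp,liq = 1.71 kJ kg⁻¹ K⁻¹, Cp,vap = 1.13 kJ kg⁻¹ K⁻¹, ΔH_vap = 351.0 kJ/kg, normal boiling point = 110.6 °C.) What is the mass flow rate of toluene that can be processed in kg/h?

ṁ = 598 kg/h

Δh = 1.71×(110.6−94.3) + 351.0 + 1.13×(192−110.6) = 470.86 kJ/kg
Q = 4690 kJ/min = 78.167 kJ/s = 281400 kJ/h
ṁ = Q/Δh = 281400 / 470.86 = 597.64 kg/h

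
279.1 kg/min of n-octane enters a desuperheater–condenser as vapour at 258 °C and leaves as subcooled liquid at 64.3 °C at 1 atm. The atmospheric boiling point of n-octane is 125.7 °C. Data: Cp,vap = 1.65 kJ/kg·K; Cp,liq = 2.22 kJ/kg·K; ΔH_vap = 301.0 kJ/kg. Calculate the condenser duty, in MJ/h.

vapour 258→125.7 °C: -218.3 kJ/kg
condensation at 125.7 °C: -301 kJ/kg
liquid 125.7→64.3 °C: -136.31 kJ/kg
Δh = -218.3 + -301 + -136.31 = -655.6 kJ/kg
Q = ṁ·Δh = 279.1 kg/min × -655.6 kJ/kg = -182980 kJ/min
|Q| = 3049.6 kW = 10979 MJ/h

Q_c = 11000 MJ/h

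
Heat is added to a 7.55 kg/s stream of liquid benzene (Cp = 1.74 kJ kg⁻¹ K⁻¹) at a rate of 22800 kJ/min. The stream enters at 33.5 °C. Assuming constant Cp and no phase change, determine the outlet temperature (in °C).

T_out = 62.4 °C

Q = 22800 kJ/min = 380 kJ/s
ΔT = Q/(ṁ·Cp) = 380/(7.55×1.74) = 28.926 K
T_out = 33.5 + 28.926 = 62.426 °C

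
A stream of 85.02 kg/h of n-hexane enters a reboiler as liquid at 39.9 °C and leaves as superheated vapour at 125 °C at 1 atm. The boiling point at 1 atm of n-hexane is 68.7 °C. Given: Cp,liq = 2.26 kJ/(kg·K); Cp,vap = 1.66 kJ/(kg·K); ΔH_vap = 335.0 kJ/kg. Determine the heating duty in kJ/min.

Q = 699 kJ/min

liquid 39.9→68.7 °C: 65.088 kJ/kg
vaporisation at 68.7 °C: 335 kJ/kg
vapour 68.7→125 °C: 93.458 kJ/kg
Δh = 65.088 + 335 + 93.458 = 493.55 kJ/kg
Q = ṁ·Δh = 85.02 kg/h × 493.55 kJ/kg = 41961 kJ/h
|Q| = 11.656 kW = 699.35 kJ/min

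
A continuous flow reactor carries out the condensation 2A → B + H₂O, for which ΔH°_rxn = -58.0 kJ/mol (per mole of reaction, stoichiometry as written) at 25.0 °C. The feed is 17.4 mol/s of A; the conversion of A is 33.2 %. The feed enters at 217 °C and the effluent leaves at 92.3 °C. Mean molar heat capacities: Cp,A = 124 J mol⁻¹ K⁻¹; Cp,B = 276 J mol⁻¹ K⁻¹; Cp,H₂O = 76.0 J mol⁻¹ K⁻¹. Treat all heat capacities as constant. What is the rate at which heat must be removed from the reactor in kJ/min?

Q_out = 25000 kJ/min

Extent of reaction ξ = 0.332 × 17.4 / 2 = 2.8884 mol/s
Reaction term: ξ·ΔH°_rxn = 2.8884 × -58.0 = -167.53 kJ/s
Sensible, feed 217→25 °C: -414.26 kJ/s
Outlet flows (mol/s): A 11.623, B 2.8884, H₂O 2.8884
Sensible, products 25→92.3 °C: 165.42 kJ/s
Q = ΔH = -416.36 kJ/s = -416.36 kW
Heat removed = 24982 kJ/min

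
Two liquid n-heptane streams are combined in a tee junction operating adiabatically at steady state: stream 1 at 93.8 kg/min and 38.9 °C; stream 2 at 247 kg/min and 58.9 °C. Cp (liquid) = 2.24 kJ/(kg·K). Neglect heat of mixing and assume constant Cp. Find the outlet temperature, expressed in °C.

Energy balance with Q = 0: Σ ṁᵢCp,ᵢ(T_out − Tᵢ) = 0
T_out = Σ ṁᵢCp,ᵢTᵢ / Σ ṁᵢCp,ᵢ
      = 40762 / 763.39 = 53.395 °C

T_out = 53.4 °C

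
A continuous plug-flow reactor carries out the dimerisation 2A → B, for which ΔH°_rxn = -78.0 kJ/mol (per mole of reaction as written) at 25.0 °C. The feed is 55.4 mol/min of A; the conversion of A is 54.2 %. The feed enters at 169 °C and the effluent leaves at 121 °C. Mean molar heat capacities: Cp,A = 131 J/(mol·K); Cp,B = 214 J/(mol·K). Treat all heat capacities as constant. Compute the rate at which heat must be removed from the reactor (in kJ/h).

Q_out = 95300 kJ/h

Extent of reaction ξ = 0.542 × 55.4 / 2 = 15.013 mol/min
Reaction term: ξ·ΔH°_rxn = 15.013 × -78.0 = -1171 kJ/min
Sensible, feed 169→25 °C: -1045.1 kJ/min
Outlet flows (mol/min): A 25.373, B 15.013
Sensible, products 25→121 °C: 627.53 kJ/min
Q = ΔH = -1588.6 kJ/min = -26.476 kW
Heat removed = 95315 kJ/h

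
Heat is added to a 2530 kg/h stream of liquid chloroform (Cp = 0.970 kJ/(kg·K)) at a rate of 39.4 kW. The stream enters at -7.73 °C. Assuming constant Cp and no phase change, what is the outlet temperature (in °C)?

T_out = 50.1 °C

Q = 39.4 kW = 141840 kJ/h
ΔT = Q/(ṁ·Cp) = 141840/(2530×0.970) = 57.797 K
T_out = -7.73 + 57.797 = 50.067 °C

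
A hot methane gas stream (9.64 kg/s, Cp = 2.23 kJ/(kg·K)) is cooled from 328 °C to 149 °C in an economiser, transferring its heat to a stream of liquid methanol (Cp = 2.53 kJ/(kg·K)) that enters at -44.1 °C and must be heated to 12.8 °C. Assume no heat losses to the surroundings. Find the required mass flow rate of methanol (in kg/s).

ṁ_c = 26.7 kg/s

Heat released by hot stream: Q = 9.64 × 2.23 × (328 − 149) = 3848 kJ/s
Energy balance on cold side (adiabatic exchanger): Q = ṁ_c·Cp_c·(T_c,out − T_c,in)
ṁ_c = 3848 / [2.53 × (12.8 − -44.1)] = 26.73 kg/s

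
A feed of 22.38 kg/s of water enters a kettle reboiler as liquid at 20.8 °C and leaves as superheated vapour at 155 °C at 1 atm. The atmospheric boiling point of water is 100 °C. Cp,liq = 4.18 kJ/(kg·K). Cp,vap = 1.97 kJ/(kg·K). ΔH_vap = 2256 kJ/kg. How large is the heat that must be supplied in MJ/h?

liquid 20.8→100 °C: 331.06 kJ/kg
vaporisation at 100 °C: 2256 kJ/kg
vapour 100→155 °C: 108.35 kJ/kg
Δh = 331.06 + 2256 + 108.35 = 2695.4 kJ/kg
Q = ṁ·Δh = 22.38 kg/s × 2695.4 kJ/kg = 60323 kJ/s
|Q| = 60323 kW = 217160 MJ/h

Q = 217000 MJ/h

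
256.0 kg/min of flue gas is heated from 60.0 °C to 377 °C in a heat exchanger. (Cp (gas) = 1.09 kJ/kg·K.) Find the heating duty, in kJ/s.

Q = 1470 kJ/s

Q = ṁ·Cp·ΔT = 256.0 × 1.09 × (377 − 60.0) = 88456 kJ/min
Converting: 88456 / 60 s = 1474.3 kW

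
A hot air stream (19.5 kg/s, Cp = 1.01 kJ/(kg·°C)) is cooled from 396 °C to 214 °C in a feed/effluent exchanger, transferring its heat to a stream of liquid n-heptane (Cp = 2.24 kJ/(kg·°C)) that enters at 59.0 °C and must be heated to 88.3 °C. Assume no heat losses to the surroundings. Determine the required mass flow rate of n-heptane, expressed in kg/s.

ṁ_c = 54.6 kg/s

Heat released by hot stream: Q = 19.5 × 1.01 × (396 − 214) = 3584.5 kJ/s
Energy balance on cold side (adiabatic exchanger): Q = ṁ_c·Cp_c·(T_c,out − T_c,in)
ṁ_c = 3584.5 / [2.24 × (88.3 − 59.0)] = 54.615 kg/s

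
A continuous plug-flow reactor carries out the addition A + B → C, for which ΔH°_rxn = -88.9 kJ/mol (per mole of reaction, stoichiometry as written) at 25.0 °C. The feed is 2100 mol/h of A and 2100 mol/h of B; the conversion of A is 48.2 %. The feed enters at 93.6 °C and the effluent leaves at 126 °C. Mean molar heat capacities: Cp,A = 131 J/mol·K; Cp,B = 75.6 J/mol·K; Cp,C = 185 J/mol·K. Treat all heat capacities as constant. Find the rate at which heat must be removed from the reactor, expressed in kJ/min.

Extent of reaction ξ = 0.482 × 2100 = 1012.2 mol/h
Reaction term: ξ·ΔH°_rxn = 1012.2 × -88.9 = -89985 kJ/h
Sensible, feed 93.6→25 °C: -29763 kJ/h
Outlet flows (mol/h): A 1087.8, B 1087.8, C 1012.2
Sensible, products 25→126 °C: 41612 kJ/h
Q = ΔH = -78136 kJ/h = -21.704 kW
Heat removed = 1302.3 kJ/min

Q_out = 1300 kJ/min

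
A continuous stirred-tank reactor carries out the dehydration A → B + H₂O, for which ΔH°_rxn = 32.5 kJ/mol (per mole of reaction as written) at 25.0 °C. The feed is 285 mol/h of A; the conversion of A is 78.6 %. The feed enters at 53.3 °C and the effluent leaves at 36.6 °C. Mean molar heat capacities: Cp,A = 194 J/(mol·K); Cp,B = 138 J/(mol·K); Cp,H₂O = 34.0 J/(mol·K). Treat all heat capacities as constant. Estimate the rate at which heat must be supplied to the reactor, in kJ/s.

Extent of reaction ξ = 0.786 × 285 = 224.01 mol/h
Reaction term: ξ·ΔH°_rxn = 224.01 × 32.5 = 7280.3 kJ/h
Sensible, feed 53.3→25 °C: -1564.7 kJ/h
Outlet flows (mol/h): A 60.99, B 224.01, H₂O 224.01
Sensible, products 25→36.6 °C: 584.2 kJ/h
Q = ΔH = 6299.8 kJ/h = 1.7499 kW
Heat supplied = 1.7499 kJ/s

Q_in = 1.75 kJ/s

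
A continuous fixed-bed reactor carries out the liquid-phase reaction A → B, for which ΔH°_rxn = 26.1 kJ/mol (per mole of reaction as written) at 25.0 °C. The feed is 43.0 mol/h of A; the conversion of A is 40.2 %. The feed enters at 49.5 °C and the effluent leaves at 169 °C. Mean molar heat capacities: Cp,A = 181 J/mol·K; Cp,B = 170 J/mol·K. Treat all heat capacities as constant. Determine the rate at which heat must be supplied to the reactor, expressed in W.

Extent of reaction ξ = 0.402 × 43.0 = 17.286 mol/h
Reaction term: ξ·ΔH°_rxn = 17.286 × 26.1 = 451.16 kJ/h
Sensible, feed 49.5→25 °C: -190.68 kJ/h
Outlet flows (mol/h): A 25.714, B 17.286
Sensible, products 25→169 °C: 1093.4 kJ/h
Q = ΔH = 1353.9 kJ/h = 0.37607 kW
Heat supplied = 376.07 W

Q_in = 376 W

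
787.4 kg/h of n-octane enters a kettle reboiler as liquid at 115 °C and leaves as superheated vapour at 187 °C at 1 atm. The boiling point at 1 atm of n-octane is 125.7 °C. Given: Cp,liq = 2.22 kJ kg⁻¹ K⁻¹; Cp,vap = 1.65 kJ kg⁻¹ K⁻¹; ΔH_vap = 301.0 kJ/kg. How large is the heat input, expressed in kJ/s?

liquid 115→125.7 °C: 23.754 kJ/kg
vaporisation at 125.7 °C: 301 kJ/kg
vapour 125.7→187 °C: 101.14 kJ/kg
Δh = 23.754 + 301 + 101.14 = 425.9 kJ/kg
Q = ṁ·Δh = 787.4 kg/h × 425.9 kJ/kg = 335350 kJ/h
|Q| = 93.154 kW

Q = 93.2 kJ/s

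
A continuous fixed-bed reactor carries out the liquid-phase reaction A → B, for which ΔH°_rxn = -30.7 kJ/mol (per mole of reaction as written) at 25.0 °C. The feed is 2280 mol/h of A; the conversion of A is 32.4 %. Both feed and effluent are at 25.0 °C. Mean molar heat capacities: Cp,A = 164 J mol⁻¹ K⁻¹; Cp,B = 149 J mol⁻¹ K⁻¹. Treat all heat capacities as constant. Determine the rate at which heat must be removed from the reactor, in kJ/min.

Extent of reaction ξ = 0.324 × 2280 = 738.72 mol/h
Reaction term: ξ·ΔH°_rxn = 738.72 × -30.7 = -22679 kJ/h
Q = ΔH = -22679 kJ/h = -6.2996 kW
Heat removed = 377.98 kJ/min

Q_out = 378 kJ/min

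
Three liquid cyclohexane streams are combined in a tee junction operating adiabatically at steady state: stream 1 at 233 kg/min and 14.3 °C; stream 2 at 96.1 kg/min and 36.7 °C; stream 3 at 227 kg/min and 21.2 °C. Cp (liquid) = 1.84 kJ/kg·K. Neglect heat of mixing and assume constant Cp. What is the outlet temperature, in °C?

Adiabatic, steady state ⇒ Σ ṁᵢCp,ᵢ(T_out − Tᵢ) = 0
Σ ṁᵢCp,ᵢTᵢ = 233×1.84×14.3 + 96.1×1.84×36.7 + 227×1.84×21.2 = 21475
Σ ṁᵢCp,ᵢ = 233×1.84 + 96.1×1.84 + 227×1.84 = 1023.2
T_out = 21475 / 1023.2 = 20.988 °C

T_out = 21.0 °C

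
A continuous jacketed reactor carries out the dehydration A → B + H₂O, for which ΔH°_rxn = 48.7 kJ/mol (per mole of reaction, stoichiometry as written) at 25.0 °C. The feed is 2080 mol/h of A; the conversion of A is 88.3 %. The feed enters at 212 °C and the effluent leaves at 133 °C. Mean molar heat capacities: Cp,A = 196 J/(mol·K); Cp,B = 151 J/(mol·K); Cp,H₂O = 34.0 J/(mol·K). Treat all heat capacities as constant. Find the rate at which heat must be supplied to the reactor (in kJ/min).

Q_in = 918 kJ/min

Extent of reaction ξ = 0.883 × 2080 = 1836.6 mol/h
Reaction term: ξ·ΔH°_rxn = 1836.6 × 48.7 = 89444 kJ/h
Sensible, feed 212→25 °C: -76236 kJ/h
Outlet flows (mol/h): A 243.36, B 1836.6, H₂O 1836.6
Sensible, products 25→133 °C: 41848 kJ/h
Q = ΔH = 55056 kJ/h = 15.293 kW
Heat supplied = 917.6 kJ/min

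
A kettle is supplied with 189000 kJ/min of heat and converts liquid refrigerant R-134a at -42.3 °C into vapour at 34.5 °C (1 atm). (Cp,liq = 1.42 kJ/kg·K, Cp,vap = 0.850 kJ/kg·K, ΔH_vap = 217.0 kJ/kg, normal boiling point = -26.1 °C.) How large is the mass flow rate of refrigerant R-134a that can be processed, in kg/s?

ṁ = 10.8 kg/s

Δh = 1.42×(-26.1−-42.3) + 217.0 + 0.850×(34.5−-26.1) = 291.51 kJ/kg
Q = 189000 kJ/min = 3150 kJ/s = 3150 kJ/s
ṁ = Q/Δh = 3150 / 291.51 = 10.806 kg/s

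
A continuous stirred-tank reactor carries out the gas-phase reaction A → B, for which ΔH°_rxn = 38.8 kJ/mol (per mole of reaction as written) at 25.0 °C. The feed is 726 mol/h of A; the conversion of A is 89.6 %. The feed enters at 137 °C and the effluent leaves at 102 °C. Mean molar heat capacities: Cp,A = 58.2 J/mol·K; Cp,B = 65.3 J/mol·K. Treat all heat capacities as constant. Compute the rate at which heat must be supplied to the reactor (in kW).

Extent of reaction ξ = 0.896 × 726 = 650.5 mol/h
Reaction term: ξ·ΔH°_rxn = 650.5 × 38.8 = 25239 kJ/h
Sensible, feed 137→25 °C: -4732.4 kJ/h
Outlet flows (mol/h): A 75.504, B 650.5
Sensible, products 25→102 °C: 3609.1 kJ/h
Q = ΔH = 24116 kJ/h = 6.6989 kW
Heat supplied = 6.6989 kW

Q_in = 6.70 kW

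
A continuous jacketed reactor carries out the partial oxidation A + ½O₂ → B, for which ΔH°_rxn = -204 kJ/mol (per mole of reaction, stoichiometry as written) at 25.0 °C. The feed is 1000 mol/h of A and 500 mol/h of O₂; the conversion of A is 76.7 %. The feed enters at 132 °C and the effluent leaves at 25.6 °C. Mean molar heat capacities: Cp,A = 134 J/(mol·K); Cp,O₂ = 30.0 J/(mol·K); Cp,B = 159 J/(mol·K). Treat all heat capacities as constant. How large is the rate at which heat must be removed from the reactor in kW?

Extent of reaction ξ = 0.767 × 1000 = 767 mol/h
Reaction term: ξ·ΔH°_rxn = 767 × -204 = -156470 kJ/h
Sensible, feed 132→25 °C: -15943 kJ/h
Outlet flows (mol/h): A 233, O₂ 116.5, B 767
Sensible, products 25→25.6 °C: 94.002 kJ/h
Q = ΔH = -172320 kJ/h = -47.866 kW
Heat removed = 47.866 kW

Q_out = 47.9 kW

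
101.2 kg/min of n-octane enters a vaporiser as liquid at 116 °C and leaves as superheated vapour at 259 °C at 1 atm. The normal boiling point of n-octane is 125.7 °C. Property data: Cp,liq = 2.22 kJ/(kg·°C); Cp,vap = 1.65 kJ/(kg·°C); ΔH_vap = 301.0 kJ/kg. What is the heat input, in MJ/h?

Q = 3290 MJ/h

liquid 116→125.7 °C: 21.534 kJ/kg
vaporisation at 125.7 °C: 301 kJ/kg
vapour 125.7→259 °C: 219.94 kJ/kg
Δh = 21.534 + 301 + 219.94 = 542.48 kJ/kg
Q = ṁ·Δh = 101.2 kg/min × 542.48 kJ/kg = 54899 kJ/min
|Q| = 914.98 kW = 3293.9 MJ/h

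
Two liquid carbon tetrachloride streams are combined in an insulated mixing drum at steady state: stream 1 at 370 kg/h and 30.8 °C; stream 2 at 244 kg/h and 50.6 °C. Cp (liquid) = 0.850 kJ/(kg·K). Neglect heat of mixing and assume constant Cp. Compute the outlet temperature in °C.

Adiabatic, steady state ⇒ Σ ṁᵢCp,ᵢ(T_out − Tᵢ) = 0
Σ ṁᵢCp,ᵢTᵢ = 370×0.850×30.8 + 244×0.850×50.6 = 20181
Σ ṁᵢCp,ᵢ = 370×0.850 + 244×0.850 = 521.9
T_out = 20181 / 521.9 = 38.668 °C

T_out = 38.7 °C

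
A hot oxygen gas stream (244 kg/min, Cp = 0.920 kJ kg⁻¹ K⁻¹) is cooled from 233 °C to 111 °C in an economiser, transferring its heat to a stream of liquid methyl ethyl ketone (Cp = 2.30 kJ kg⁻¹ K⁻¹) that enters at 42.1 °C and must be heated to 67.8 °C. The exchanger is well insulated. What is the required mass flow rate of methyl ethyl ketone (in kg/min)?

Heat released by hot stream: Q = 244 × 0.920 × (233 − 111) = 27387 kJ/min
Energy balance on cold side (adiabatic exchanger): Q = ṁ_c·Cp_c·(T_c,out − T_c,in)
ṁ_c = 27387 / [2.30 × (67.8 − 42.1)] = 463.32 kg/min

ṁ_c = 463 kg/min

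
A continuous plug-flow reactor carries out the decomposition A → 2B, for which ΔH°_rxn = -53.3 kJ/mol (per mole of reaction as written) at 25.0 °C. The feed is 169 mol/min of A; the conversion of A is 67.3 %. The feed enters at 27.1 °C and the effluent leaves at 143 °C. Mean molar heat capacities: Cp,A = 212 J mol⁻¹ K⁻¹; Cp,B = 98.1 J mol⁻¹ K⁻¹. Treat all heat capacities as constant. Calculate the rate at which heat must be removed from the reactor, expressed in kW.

Extent of reaction ξ = 0.673 × 169 = 113.74 mol/min
Reaction term: ξ·ΔH°_rxn = 113.74 × -53.3 = -6062.2 kJ/min
Sensible, feed 27.1→25 °C: -75.239 kJ/min
Outlet flows (mol/min): A 55.263, B 227.47
Sensible, products 25→143 °C: 4015.7 kJ/min
Q = ΔH = -2121.8 kJ/min = -35.363 kW
Heat removed = 35.363 kW

Q_out = 35.4 kW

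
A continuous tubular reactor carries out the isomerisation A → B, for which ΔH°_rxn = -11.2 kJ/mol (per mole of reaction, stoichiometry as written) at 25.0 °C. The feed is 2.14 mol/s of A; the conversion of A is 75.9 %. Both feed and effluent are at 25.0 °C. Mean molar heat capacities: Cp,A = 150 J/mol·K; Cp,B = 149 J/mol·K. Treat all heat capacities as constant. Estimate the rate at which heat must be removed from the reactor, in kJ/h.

Extent of reaction ξ = 0.759 × 2.14 = 1.6243 mol/s
Reaction term: ξ·ΔH°_rxn = 1.6243 × -11.2 = -18.192 kJ/s
Q = ΔH = -18.192 kJ/s = -18.192 kW
Heat removed = 65490 kJ/h

Q_out = 65500 kJ/h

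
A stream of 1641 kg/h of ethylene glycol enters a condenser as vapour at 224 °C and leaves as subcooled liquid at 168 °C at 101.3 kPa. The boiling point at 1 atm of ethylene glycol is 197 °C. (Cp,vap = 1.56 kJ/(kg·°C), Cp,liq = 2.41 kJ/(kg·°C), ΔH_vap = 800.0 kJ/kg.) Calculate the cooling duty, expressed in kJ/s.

vapour 224→197 °C: -42.12 kJ/kg
condensation at 197 °C: -800 kJ/kg
liquid 197→168 °C: -69.89 kJ/kg
Δh = -42.12 + -800 + -69.89 = -912.01 kJ/kg
Q = ṁ·Δh = 1641 kg/h × -912.01 kJ/kg = -1.4966e+06 kJ/h
|Q| = 415.72 kW

Q_c = 416 kJ/s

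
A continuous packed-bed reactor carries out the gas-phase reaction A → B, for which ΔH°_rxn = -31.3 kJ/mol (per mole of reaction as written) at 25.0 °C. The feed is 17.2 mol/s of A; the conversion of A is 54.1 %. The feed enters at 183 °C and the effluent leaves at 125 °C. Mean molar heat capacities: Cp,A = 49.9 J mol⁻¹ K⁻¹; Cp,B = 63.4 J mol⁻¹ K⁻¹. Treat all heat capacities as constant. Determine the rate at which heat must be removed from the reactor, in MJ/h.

Q_out = 1180 MJ/h

Extent of reaction ξ = 0.541 × 17.2 = 9.3052 mol/s
Reaction term: ξ·ΔH°_rxn = 9.3052 × -31.3 = -291.25 kJ/s
Sensible, feed 183→25 °C: -135.61 kJ/s
Outlet flows (mol/s): A 7.8948, B 9.3052
Sensible, products 25→125 °C: 98.39 kJ/s
Q = ΔH = -328.47 kJ/s = -328.47 kW
Heat removed = 1182.5 MJ/h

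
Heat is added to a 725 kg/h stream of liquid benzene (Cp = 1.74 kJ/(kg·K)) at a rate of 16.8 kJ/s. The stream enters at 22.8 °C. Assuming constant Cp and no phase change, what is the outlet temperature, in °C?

Q = 16.8 kJ/s = 60480 kJ/h
ΔT = Q/(ṁ·Cp) = 60480/(725×1.74) = 47.943 K
T_out = 22.8 + 47.943 = 70.743 °C

T_out = 70.7 °C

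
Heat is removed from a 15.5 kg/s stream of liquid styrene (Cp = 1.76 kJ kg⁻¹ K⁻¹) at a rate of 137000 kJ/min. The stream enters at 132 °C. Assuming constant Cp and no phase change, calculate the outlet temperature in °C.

T_out = 48.3 °C

Q = 137000 kJ/min = 2283.3 kJ/s
ΔT = Q/(ṁ·Cp) = 2283.3/(15.5×1.76) = 83.7 K
T_out = 132 − 83.7 = 48.3 °C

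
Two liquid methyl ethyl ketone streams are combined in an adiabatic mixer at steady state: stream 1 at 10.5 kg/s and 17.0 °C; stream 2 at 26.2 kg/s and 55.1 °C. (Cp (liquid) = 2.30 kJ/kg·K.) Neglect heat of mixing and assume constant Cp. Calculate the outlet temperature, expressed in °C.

Adiabatic, steady state ⇒ Σ ṁᵢCp,ᵢ(T_out − Tᵢ) = 0
Σ ṁᵢCp,ᵢTᵢ = 10.5×2.30×17.0 + 26.2×2.30×55.1 = 3730.9
Σ ṁᵢCp,ᵢ = 10.5×2.30 + 26.2×2.30 = 84.41
T_out = 3730.9 / 84.41 = 44.199 °C

T_out = 44.2 °C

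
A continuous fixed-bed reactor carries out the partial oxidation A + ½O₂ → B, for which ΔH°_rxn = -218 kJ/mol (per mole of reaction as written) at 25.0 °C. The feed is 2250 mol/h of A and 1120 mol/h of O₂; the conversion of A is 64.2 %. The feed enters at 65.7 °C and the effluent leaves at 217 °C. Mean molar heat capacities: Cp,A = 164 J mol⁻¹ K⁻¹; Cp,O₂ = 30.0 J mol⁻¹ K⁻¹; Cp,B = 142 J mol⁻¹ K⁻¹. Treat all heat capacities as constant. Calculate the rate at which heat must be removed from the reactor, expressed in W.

Extent of reaction ξ = 0.642 × 2250 = 1444.5 mol/h
Reaction term: ξ·ΔH°_rxn = 1444.5 × -218 = -314900 kJ/h
Sensible, feed 65.7→25 °C: -16386 kJ/h
Outlet flows (mol/h): A 805.5, O₂ 397.75, B 1444.5
Sensible, products 25→217 °C: 67037 kJ/h
Q = ΔH = -264250 kJ/h = -73.403 kW
Heat removed = 73403 W

Q_out = 73400 W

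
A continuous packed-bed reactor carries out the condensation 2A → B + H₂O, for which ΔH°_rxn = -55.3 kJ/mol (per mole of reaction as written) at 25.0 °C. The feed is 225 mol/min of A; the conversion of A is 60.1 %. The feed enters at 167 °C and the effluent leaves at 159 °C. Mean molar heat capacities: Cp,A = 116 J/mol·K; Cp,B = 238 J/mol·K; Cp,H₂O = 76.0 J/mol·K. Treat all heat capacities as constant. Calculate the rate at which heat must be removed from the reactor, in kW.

Extent of reaction ξ = 0.601 × 225 / 2 = 67.612 mol/min
Reaction term: ξ·ΔH°_rxn = 67.612 × -55.3 = -3739 kJ/min
Sensible, feed 167→25 °C: -3706.2 kJ/min
Outlet flows (mol/min): A 89.775, B 67.612, H₂O 67.612
Sensible, products 25→159 °C: 4240.3 kJ/min
Q = ΔH = -3204.8 kJ/min = -53.414 kW
Heat removed = 53.414 kW

Q_out = 53.4 kW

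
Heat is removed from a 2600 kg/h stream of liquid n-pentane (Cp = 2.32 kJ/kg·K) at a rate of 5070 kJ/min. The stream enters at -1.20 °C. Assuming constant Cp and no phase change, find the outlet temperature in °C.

T_out = -51.6 °C

Q = 5070 kJ/min = 304200 kJ/h
ΔT = Q/(ṁ·Cp) = 304200/(2600×2.32) = 50.431 K
T_out = -1.20 − 50.431 = -51.631 °C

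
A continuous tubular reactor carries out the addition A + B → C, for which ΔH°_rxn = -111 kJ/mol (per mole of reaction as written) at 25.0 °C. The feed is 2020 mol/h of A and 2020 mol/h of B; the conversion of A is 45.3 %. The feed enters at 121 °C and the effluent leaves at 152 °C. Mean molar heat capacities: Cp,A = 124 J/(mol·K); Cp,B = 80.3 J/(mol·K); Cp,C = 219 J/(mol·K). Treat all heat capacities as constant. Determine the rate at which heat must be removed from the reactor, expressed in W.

Extent of reaction ξ = 0.453 × 2020 = 915.06 mol/h
Reaction term: ξ·ΔH°_rxn = 915.06 × -111 = -101570 kJ/h
Sensible, feed 121→25 °C: -39618 kJ/h
Outlet flows (mol/h): A 1104.9, B 1104.9, C 915.06
Sensible, products 25→152 °C: 54119 kJ/h
Q = ΔH = -87070 kJ/h = -24.186 kW
Heat removed = 24186 W

Q_out = 24200 W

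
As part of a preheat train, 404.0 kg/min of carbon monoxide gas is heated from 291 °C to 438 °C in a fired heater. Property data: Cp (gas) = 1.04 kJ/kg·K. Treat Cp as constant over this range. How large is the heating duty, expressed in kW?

Q = ṁ·Cp·ΔT = 404.0 × 1.04 × (438 − 291) = 61764 kJ/min
Converting: 61764 / 60 s = 1029.4 kW

Q = 1030 kW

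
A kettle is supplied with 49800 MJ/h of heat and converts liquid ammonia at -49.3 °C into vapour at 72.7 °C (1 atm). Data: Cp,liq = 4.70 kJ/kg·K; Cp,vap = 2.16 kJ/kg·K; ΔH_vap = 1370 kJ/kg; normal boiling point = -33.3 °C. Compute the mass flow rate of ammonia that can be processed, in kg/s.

Δh = 4.70×(-33.3−-49.3) + 1370 + 2.16×(72.7−-33.3) = 1674.2 kJ/kg
Q = 49800 MJ/h = 13833 kJ/s = 13833 kJ/s
ṁ = Q/Δh = 13833 / 1674.2 = 8.2629 kg/s

ṁ = 8.26 kg/s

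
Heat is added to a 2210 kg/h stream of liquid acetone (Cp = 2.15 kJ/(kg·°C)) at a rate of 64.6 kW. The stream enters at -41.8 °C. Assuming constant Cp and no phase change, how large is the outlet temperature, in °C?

T_out = 7.14 °C

Q = 64.6 kW = 232560 kJ/h
ΔT = Q/(ṁ·Cp) = 232560/(2210×2.15) = 48.945 K
T_out = -41.8 + 48.945 = 7.1445 °C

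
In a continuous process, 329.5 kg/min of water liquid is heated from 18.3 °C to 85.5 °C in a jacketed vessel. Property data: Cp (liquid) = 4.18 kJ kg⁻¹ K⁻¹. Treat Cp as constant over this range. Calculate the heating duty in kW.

Q = 1540 kW

Q = ṁ·Cp·ΔT = 329.5 × 4.18 × (85.5 − 18.3) = 92555 kJ/min
Converting: 92555 / 60 s = 1542.6 kW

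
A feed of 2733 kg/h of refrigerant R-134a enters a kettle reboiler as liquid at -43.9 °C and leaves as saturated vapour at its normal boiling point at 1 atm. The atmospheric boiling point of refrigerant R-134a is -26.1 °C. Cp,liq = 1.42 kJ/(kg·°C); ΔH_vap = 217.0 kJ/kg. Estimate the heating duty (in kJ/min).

Q = 11000 kJ/min

liquid -43.9→-26.1 °C: 25.276 kJ/kg
vaporisation at -26.1 °C: 217 kJ/kg
Δh = 25.276 + 217 = 242.28 kJ/kg
Q = ṁ·Δh = 2733 kg/h × 242.28 kJ/kg = 662140 kJ/h
|Q| = 183.93 kW = 11036 kJ/min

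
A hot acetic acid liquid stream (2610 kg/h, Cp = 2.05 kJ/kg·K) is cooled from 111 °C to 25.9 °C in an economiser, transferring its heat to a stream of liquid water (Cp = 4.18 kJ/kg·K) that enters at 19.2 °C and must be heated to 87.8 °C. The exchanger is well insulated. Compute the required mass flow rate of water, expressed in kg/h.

Heat released by hot stream: Q = 2610 × 2.05 × (111 − 25.9) = 455330 kJ/h
Energy balance on cold side (adiabatic exchanger): Q = ṁ_c·Cp_c·(T_c,out − T_c,in)
ṁ_c = 455330 / [4.18 × (87.8 − 19.2)] = 1587.9 kg/h

ṁ_c = 1590 kg/h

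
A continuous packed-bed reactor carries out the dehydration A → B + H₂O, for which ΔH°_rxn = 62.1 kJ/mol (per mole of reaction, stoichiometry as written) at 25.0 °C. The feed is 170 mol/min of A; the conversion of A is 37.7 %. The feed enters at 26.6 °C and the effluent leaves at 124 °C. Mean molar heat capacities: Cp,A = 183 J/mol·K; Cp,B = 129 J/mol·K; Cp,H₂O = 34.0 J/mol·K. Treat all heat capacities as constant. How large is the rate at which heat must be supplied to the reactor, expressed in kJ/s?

Q_in = 115 kJ/s

Extent of reaction ξ = 0.377 × 170 = 64.09 mol/min
Reaction term: ξ·ΔH°_rxn = 64.09 × 62.1 = 3980 kJ/min
Sensible, feed 26.6→25 °C: -49.776 kJ/min
Outlet flows (mol/min): A 105.91, B 64.09, H₂O 64.09
Sensible, products 25→124 °C: 2953 kJ/min
Q = ΔH = 6883.2 kJ/min = 114.72 kW
Heat supplied = 114.72 kJ/s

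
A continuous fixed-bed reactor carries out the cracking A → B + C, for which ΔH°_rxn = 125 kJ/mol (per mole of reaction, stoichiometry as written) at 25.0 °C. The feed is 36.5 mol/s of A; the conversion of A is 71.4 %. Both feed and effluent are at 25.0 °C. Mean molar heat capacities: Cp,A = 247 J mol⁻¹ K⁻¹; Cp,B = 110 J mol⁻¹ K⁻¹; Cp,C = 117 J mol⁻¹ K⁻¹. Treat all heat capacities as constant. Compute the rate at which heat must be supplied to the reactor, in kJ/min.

Q_in = 195000 kJ/min

Extent of reaction ξ = 0.714 × 36.5 = 26.061 mol/s
Reaction term: ξ·ΔH°_rxn = 26.061 × 125 = 3257.6 kJ/s
Q = ΔH = 3257.6 kJ/s = 3257.6 kW
Heat supplied = 195460 kJ/min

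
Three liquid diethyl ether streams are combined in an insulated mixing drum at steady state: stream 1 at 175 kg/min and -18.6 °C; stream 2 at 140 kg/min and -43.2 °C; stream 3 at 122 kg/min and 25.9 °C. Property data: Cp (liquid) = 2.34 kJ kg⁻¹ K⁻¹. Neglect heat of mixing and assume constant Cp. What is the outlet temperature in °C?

T_out = -14.1 °C

Energy balance with Q = 0: Σ ṁᵢCp,ᵢ(T_out − Tᵢ) = 0
T_out = Σ ṁᵢCp,ᵢTᵢ / Σ ṁᵢCp,ᵢ
      = -14375 / 1022.6 = -14.058 °C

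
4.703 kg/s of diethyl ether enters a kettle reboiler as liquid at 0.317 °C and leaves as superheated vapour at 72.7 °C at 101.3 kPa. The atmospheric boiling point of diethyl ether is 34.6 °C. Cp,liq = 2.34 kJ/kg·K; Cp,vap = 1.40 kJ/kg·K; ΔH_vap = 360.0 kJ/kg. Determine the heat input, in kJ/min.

Q = 139000 kJ/min

liquid 0.317→34.6 °C: 80.222 kJ/kg
vaporisation at 34.6 °C: 360 kJ/kg
vapour 34.6→72.7 °C: 53.34 kJ/kg
Δh = 80.222 + 360 + 53.34 = 493.56 kJ/kg
Q = ṁ·Δh = 4.703 kg/s × 493.56 kJ/kg = 2321.2 kJ/s
|Q| = 2321.2 kW = 139270 kJ/min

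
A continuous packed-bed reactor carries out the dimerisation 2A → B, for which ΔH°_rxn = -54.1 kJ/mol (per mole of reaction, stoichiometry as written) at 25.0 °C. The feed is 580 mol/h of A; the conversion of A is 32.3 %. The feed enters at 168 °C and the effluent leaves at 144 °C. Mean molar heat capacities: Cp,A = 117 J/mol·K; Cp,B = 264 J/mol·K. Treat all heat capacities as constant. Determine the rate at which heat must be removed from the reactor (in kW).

Extent of reaction ξ = 0.323 × 580 / 2 = 93.67 mol/h
Reaction term: ξ·ΔH°_rxn = 93.67 × -54.1 = -5067.5 kJ/h
Sensible, feed 168→25 °C: -9704 kJ/h
Outlet flows (mol/h): A 392.66, B 93.67
Sensible, products 25→144 °C: 8409.7 kJ/h
Q = ΔH = -6361.8 kJ/h = -1.7672 kW
Heat removed = 1.7672 kW

Q_out = 1.77 kW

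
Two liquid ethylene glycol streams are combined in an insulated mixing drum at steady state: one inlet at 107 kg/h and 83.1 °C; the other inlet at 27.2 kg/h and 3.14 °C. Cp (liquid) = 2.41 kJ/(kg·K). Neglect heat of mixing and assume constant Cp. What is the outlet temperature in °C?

T_out = 66.9 °C

No heat crosses the boundary, so H_out = H_in.
Σ ṁᵢCp,ᵢTᵢ = 107×2.41×83.1 + 27.2×2.41×3.14 = 21635
Σ ṁᵢCp,ᵢ = 107×2.41 + 27.2×2.41 = 323.42
T_out = 21635 / 323.42 = 66.894 °C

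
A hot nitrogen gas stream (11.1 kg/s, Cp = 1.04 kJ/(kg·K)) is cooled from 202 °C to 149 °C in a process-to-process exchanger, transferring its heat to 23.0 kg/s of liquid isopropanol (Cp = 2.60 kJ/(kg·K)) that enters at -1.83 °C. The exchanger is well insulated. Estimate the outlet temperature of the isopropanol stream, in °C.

T_c,out = 8.40 °C

Heat released by hot stream: Q = 11.1 × 1.04 × (202 − 149) = 611.83 kJ/s
Energy balance on cold side (adiabatic exchanger): Q = ṁ_c·Cp_c·(T_c,out − T_c,in)
T_c,out = -1.83 + 611.83/(23.0 × 2.60) = 8.4013 °C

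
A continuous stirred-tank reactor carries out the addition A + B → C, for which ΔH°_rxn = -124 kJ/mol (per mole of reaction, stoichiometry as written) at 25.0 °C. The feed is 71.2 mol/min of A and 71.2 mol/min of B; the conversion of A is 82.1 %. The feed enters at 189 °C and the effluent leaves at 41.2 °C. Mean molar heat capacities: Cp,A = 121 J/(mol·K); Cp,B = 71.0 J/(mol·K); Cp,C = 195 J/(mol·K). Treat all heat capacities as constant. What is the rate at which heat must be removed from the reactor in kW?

Q_out = 154 kW

Extent of reaction ξ = 0.821 × 71.2 = 58.455 mol/min
Reaction term: ξ·ΔH°_rxn = 58.455 × -124 = -7248.4 kJ/min
Sensible, feed 189→25 °C: -2241.9 kJ/min
Outlet flows (mol/min): A 12.745, B 12.745, C 58.455
Sensible, products 25→41.2 °C: 224.3 kJ/min
Q = ΔH = -9266.1 kJ/min = -154.43 kW
Heat removed = 154.43 kW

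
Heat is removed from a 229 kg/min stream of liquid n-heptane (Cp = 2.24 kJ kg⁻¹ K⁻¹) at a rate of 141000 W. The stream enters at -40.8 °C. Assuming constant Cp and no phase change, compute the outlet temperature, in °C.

T_out = -57.3 °C

Q = 141000 W = 8460 kJ/min
ΔT = Q/(ṁ·Cp) = 8460/(229×2.24) = 16.493 K
T_out = -40.8 − 16.493 = -57.293 °C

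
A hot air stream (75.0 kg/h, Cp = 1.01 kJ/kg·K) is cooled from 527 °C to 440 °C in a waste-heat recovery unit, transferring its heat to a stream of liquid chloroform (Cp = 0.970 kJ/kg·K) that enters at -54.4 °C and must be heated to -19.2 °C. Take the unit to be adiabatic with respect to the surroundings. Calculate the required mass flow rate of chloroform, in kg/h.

ṁ_c = 193 kg/h

Heat released by hot stream: Q = 75.0 × 1.01 × (527 − 440) = 6590.2 kJ/h
Energy balance on cold side (adiabatic exchanger): Q = ṁ_c·Cp_c·(T_c,out − T_c,in)
ṁ_c = 6590.2 / [0.970 × (-19.2 − -54.4)] = 193.01 kg/h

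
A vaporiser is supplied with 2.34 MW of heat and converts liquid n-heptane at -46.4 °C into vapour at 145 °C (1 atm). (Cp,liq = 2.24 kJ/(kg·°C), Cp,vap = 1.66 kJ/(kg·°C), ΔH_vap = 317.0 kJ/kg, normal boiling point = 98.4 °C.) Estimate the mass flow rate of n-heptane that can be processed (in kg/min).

Δh = 2.24×(98.4−-46.4) + 317.0 + 1.66×(145−98.4) = 718.71 kJ/kg
Q = 2.34 MW = 2340 kJ/s = 140400 kJ/min
ṁ = Q/Δh = 140400 / 718.71 = 195.35 kg/min

ṁ = 195 kg/min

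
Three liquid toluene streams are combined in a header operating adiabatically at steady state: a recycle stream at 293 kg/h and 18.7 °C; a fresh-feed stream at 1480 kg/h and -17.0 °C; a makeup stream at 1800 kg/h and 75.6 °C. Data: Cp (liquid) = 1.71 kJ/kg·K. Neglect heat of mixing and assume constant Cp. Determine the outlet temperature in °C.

T_out = 32.6 °C

Adiabatic, steady state ⇒ Σ ṁᵢCp,ᵢ(T_out − Tᵢ) = 0
T_out = Σ ṁᵢCp,ᵢTᵢ / Σ ṁᵢCp,ᵢ
      = 199040 / 6109.8 = 32.577 °C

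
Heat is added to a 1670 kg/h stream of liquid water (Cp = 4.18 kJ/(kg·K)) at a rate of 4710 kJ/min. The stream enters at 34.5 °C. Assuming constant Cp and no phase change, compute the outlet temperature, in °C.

Q = 4710 kJ/min = 282600 kJ/h
ΔT = Q/(ṁ·Cp) = 282600/(1670×4.18) = 40.484 K
T_out = 34.5 + 40.484 = 74.984 °C

T_out = 75.0 °C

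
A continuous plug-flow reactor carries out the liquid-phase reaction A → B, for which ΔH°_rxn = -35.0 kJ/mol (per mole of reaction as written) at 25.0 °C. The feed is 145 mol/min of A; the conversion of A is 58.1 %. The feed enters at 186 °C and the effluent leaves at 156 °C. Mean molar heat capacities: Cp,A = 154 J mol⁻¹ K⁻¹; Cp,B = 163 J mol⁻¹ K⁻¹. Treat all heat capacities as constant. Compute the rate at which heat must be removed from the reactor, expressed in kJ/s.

Q_out = 58.7 kJ/s

Extent of reaction ξ = 0.581 × 145 = 84.245 mol/min
Reaction term: ξ·ΔH°_rxn = 84.245 × -35.0 = -2948.6 kJ/min
Sensible, feed 186→25 °C: -3595.1 kJ/min
Outlet flows (mol/min): A 60.755, B 84.245
Sensible, products 25→156 °C: 3024.6 kJ/min
Q = ΔH = -3519.2 kJ/min = -58.653 kW
Heat removed = 58.653 kJ/s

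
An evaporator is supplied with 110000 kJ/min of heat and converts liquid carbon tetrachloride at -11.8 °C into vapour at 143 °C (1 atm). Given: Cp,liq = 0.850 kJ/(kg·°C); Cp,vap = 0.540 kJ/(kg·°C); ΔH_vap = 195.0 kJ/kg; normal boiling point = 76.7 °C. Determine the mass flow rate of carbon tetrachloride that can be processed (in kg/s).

Δh = 0.850×(76.7−-11.8) + 195.0 + 0.540×(143−76.7) = 306.03 kJ/kg
Q = 110000 kJ/min = 1833.3 kJ/s = 1833.3 kJ/s
ṁ = Q/Δh = 1833.3 / 306.03 = 5.9908 kg/s

ṁ = 5.99 kg/s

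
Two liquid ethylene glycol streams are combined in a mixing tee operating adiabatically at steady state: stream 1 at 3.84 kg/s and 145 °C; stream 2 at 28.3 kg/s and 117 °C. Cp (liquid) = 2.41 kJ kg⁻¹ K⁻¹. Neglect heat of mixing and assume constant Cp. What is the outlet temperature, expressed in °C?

Adiabatic, steady state ⇒ Σ ṁᵢCp,ᵢ(T_out − Tᵢ) = 0
Σ ṁᵢCp,ᵢTᵢ = 3.84×2.41×145 + 28.3×2.41×117 = 9321.6
Σ ṁᵢCp,ᵢ = 3.84×2.41 + 28.3×2.41 = 77.457
T_out = 9321.6 / 77.457 = 120.35 °C

T_out = 120 °C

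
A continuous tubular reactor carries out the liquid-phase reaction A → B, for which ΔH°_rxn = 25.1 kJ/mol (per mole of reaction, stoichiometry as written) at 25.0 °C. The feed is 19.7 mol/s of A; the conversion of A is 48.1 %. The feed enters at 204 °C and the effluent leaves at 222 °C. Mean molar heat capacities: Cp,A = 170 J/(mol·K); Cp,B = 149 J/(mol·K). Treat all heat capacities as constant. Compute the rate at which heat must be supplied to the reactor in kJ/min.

Q_in = 15500 kJ/min

Extent of reaction ξ = 0.481 × 19.7 = 9.4757 mol/s
Reaction term: ξ·ΔH°_rxn = 9.4757 × 25.1 = 237.84 kJ/s
Sensible, feed 204→25 °C: -599.47 kJ/s
Outlet flows (mol/s): A 10.224, B 9.4757
Sensible, products 25→222 °C: 620.55 kJ/s
Q = ΔH = 258.92 kJ/s = 258.92 kW
Heat supplied = 15535 kJ/min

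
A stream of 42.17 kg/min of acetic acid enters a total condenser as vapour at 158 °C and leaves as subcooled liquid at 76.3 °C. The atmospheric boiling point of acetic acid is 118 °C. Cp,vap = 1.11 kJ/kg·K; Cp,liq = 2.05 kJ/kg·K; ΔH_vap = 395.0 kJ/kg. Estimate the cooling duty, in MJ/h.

Q_c = 1330 MJ/h

vapour 158→118 °C: -44.4 kJ/kg
condensation at 118 °C: -395 kJ/kg
liquid 118→76.3 °C: -85.485 kJ/kg
Δh = -44.4 + -395 + -85.485 = -524.88 kJ/kg
Q = ṁ·Δh = 42.17 kg/min × -524.88 kJ/kg = -22134 kJ/min
|Q| = 368.91 kW = 1328.1 MJ/h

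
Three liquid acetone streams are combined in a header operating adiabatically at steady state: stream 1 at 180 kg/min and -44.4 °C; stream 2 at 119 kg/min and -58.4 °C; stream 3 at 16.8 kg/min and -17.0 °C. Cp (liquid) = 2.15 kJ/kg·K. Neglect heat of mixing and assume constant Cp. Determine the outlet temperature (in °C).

Adiabatic, steady state ⇒ Σ ṁᵢCp,ᵢ(T_out − Tᵢ) = 0
T_out = Σ ṁᵢCp,ᵢTᵢ / Σ ṁᵢCp,ᵢ
      = -32738 / 678.97 = -48.218 °C

T_out = -48.2 °C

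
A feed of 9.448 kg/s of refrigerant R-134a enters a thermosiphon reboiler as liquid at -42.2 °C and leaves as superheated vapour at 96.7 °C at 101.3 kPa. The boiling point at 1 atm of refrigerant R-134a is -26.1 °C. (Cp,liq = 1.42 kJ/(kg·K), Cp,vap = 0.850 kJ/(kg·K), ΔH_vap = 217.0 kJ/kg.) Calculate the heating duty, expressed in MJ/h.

Q = 11700 MJ/h

liquid -42.2→-26.1 °C: 22.862 kJ/kg
vaporisation at -26.1 °C: 217 kJ/kg
vapour -26.1→96.7 °C: 104.38 kJ/kg
Δh = 22.862 + 217 + 104.38 = 344.24 kJ/kg
Q = ṁ·Δh = 9.448 kg/s × 344.24 kJ/kg = 3252.4 kJ/s
|Q| = 3252.4 kW = 11709 MJ/h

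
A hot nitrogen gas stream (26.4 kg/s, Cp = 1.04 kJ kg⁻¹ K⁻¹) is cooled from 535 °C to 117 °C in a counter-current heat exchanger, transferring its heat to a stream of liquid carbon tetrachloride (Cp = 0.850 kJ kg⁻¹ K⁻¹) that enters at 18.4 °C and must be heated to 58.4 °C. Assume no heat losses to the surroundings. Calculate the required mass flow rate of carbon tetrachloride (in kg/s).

ṁ_c = 338 kg/s

Heat released by hot stream: Q = 26.4 × 1.04 × (535 − 117) = 11477 kJ/s
Energy balance on cold side (adiabatic exchanger): Q = ṁ_c·Cp_c·(T_c,out − T_c,in)
ṁ_c = 11477 / [0.850 × (58.4 − 18.4)] = 337.55 kg/s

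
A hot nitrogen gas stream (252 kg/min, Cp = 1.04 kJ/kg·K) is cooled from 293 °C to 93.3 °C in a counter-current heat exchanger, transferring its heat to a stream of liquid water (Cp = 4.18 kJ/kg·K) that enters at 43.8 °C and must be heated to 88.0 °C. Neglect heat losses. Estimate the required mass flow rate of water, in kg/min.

Heat released by hot stream: Q = 252 × 1.04 × (293 − 93.3) = 52337 kJ/min
Energy balance on cold side (adiabatic exchanger): Q = ṁ_c·Cp_c·(T_c,out − T_c,in)
ṁ_c = 52337 / [4.18 × (88.0 − 43.8)] = 283.28 kg/min

ṁ_c = 283 kg/min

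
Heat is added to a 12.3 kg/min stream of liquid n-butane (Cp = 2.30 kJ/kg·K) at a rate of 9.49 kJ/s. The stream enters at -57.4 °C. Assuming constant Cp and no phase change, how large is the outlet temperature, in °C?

T_out = -37.3 °C

Q = 9.49 kJ/s = 569.4 kJ/min
ΔT = Q/(ṁ·Cp) = 569.4/(12.3×2.30) = 20.127 K
T_out = -57.4 + 20.127 = -37.273 °C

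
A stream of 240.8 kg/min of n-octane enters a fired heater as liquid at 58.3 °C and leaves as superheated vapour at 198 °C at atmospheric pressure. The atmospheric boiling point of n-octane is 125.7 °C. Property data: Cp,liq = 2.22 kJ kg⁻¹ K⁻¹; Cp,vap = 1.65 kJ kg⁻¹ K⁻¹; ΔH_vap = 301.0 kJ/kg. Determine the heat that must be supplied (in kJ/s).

liquid 58.3→125.7 °C: 149.63 kJ/kg
vaporisation at 125.7 °C: 301 kJ/kg
vapour 125.7→198 °C: 119.29 kJ/kg
Δh = 149.63 + 301 + 119.29 = 569.92 kJ/kg
Q = ṁ·Δh = 240.8 kg/min × 569.92 kJ/kg = 137240 kJ/min
|Q| = 2287.3 kW

Q = 2290 kJ/s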